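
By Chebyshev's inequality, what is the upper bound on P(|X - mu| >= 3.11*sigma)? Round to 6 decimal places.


P <= 1/k^2
k^2 = 3.11^2 = 9.6721
1/k^2 = 1 / 9.6721 ≈ 0.10339016

0.103390


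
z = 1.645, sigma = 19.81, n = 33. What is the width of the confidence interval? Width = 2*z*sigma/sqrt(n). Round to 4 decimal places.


width = 2*z*sigma/sqrt(n)
2*z*sigma = 2 * 1.645 * 19.81 = 65.1749
sqrt(33) ≈ 5.744563
width = 65.1749 / 5.744563 ≈ 11.345494

11.3455


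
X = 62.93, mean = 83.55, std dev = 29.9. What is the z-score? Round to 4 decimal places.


z = (X - mu) / sigma
X - mu = 62.93 - 83.55 = -20.62
z = -20.62 / 29.9 = -1031/1495 ≈ -0.689632

-0.6896


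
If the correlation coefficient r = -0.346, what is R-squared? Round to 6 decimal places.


R^2 = r^2 = (-0.346)^2 = 0.119716

0.119716


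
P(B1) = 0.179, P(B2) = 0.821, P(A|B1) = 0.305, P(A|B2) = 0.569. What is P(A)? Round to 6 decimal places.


P(A) = P(A|B1)*P(B1) + P(A|B2)*P(B2)
P(A|B1)*P(B1) = 0.305 * 0.179 = 0.054595
P(A|B2)*P(B2) = 0.569 * 0.821 = 0.467149
P(A) = 0.054595 + 0.467149 = 0.521744

0.521744


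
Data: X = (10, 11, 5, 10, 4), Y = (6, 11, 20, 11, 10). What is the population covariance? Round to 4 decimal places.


Cov = (1/n)*sum((xi-xbar)(yi-ybar))
n = 5, xbar = 40/5 = 8, ybar = 58/5 = 11.6
sum((xi-xbar)(yi-ybar)) = -33
Cov = -33 / 5 = -6.6

-6.6000


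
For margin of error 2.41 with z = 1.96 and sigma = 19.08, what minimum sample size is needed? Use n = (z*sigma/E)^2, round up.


z*sigma/E = 1.96 * 19.08 / 2.41 = 93492/6025 ≈ 15.517344
(z*sigma/E)^2 ≈ 240.787977
round up: n = 241

241


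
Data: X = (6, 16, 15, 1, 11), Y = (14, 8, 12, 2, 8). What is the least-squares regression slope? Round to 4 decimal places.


b = sum((xi-xbar)(yi-ybar)) / sum((xi-xbar)^2)
n = 5, xbar = 49/5 = 9.8, ybar = 44/5 = 8.8
Sxy = sum((xi-xbar)(yi-ybar)) = 50.8
Sxx = sum((xi-xbar)^2) = 158.8
b = Sxy / Sxx = 127/397 ≈ 0.319899

0.3199


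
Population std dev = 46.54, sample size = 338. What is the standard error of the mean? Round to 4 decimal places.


SE = sigma / sqrt(n)
sqrt(338) ≈ 18.384776
SE = 46.54 / 18.384776 ≈ 2.531442

2.5314


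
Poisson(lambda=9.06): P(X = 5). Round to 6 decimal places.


P = e^(-lam) * lam^k / k!
e^(-9.06) ≈ 0.0001162230
lam^k = 9.06^5 ≈ 61043.719544
k! = 5! = 120
P = 0.0001162230 * 61043.719544 / 120 ≈ 0.059122

0.059122


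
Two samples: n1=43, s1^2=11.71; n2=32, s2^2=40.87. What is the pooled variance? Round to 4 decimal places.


sp^2 = ((n1-1)*s1^2 + (n2-1)*s2^2)/(n1+n2-2)
(n1-1)*s1^2 = 42 * 11.71 = 491.82
(n2-1)*s2^2 = 31 * 40.87 = 1266.97
numerator = 491.82 + 1266.97 = 1758.79
n1+n2-2 = 73
sp^2 = 1758.79 / 73 = 175879/7300 ≈ 24.093014

24.0930


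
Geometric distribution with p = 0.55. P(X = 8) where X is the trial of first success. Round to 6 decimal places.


P = (1-p)^(k-1) * p
(1-p)^(k-1) = 0.45^7 ≈ 0.003736695
P = 0.003736695 * 0.55 ≈ 0.002055182

0.002055


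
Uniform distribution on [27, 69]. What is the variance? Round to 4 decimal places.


Var = (b-a)^2 / 12
(b-a)^2 = (69 - 27)^2 = 1764
Var = 1764/12 = 147

147.0000


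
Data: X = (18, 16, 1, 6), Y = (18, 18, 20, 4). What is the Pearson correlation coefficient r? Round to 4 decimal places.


r = sum((xi-xbar)(yi-ybar)) / sqrt(sum((xi-xbar)^2) * sum((yi-ybar)^2))
n = 4, xbar = 41/4 = 10.25, ybar = 60/4 = 15
Sxy = sum((xi-xbar)(yi-ybar)) = 41
Sxx = sum((xi-xbar)^2) = 196.75
Syy = sum((yi-ybar)^2) = 164
sqrt(Sxx*Syy) ≈ 179.630176
r = Sxy / sqrt(Sxx*Syy) = 41 / 179.630176 ≈ 0.228247

0.2282


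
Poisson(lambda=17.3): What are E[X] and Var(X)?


E[X] = Var(X) = lambda = 17.3

17.3, 17.3


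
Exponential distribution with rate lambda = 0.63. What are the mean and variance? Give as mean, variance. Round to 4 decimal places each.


mean = 1/lam, var = 1/lam^2
mean = 1 / 0.63 = 100/63 ≈ 1.587302
lam^2 = 0.63^2 = 0.3969
var = 1 / 0.3969 = 10000/3969 ≈ 2.519526

1.5873, 2.5195


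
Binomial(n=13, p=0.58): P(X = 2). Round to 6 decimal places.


P = C(n,k) * p^k * (1-p)^(n-k)
C(13,2) = 78
p^k = 0.58^2 = 0.3364
(1-p)^(n-k) = 0.42^11 ≈ 0.00007173683
P = 78 * 0.3364 * 0.00007173683 ≈ 0.001882

0.001882


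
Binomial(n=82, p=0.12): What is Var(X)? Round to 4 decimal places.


Var = n*p*(1-p) = 82 * 0.12 * 0.88 = 8.6592

8.6592


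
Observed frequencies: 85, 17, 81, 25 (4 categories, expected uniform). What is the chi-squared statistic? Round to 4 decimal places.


chi2 = sum((O-E)^2/E), E = total/4
total = 208, E = 208/4 = 52
(85 - 52)^2 / 52 = 1089 / 52 = 1089/52 ≈ 20.942308
(17 - 52)^2 / 52 = 1225 / 52 = 1225/52 ≈ 23.557692
(81 - 52)^2 / 52 = 841 / 52 = 841/52 ≈ 16.173077
(25 - 52)^2 / 52 = 729 / 52 = 729/52 ≈ 14.019231
chi2 = 971/13 ≈ 74.692308

74.6923


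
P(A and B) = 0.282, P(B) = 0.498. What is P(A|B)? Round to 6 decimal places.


P(A|B) = P(A and B) / P(B) = 0.282 / 0.498 = 47/83 ≈ 0.56626506

0.566265


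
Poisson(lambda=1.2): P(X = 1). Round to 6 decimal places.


P = e^(-lam) * lam^k / k!
e^(-1.2) ≈ 0.3011942
lam^k = 1.2^1 = 1.2
k! = 1! = 1
P = 0.3011942 * 1.2 / 1 ≈ 0.361433

0.361433


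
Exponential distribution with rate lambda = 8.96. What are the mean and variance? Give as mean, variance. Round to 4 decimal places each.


mean = 1/lam, var = 1/lam^2
mean = 1 / 8.96 = 25/224 ≈ 0.111607
lam^2 = 8.96^2 = 80.2816
var = 1 / 80.2816 ≈ 0.012456

0.1116, 0.0125


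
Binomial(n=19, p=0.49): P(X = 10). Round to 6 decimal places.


P = C(n,k) * p^k * (1-p)^(n-k)
C(19,10) = 92378
p^k = 0.49^10 ≈ 0.0007979227
(1-p)^(n-k) = 0.51^9 ≈ 0.002334165
P = 92378 * 0.0007979227 * 0.002334165 ≈ 0.172052

0.172052


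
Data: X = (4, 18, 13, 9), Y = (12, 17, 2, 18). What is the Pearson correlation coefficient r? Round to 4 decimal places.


r = sum((xi-xbar)(yi-ybar)) / sqrt(sum((xi-xbar)^2) * sum((yi-ybar)^2))
n = 4, xbar = 44/4 = 11, ybar = 49/4 = 12.25
Sxy = sum((xi-xbar)(yi-ybar)) = 3
Sxx = sum((xi-xbar)^2) = 106
Syy = sum((yi-ybar)^2) = 160.75
sqrt(Sxx*Syy) ≈ 130.535436
r = Sxy / sqrt(Sxx*Syy) = 3 / 130.535436 ≈ 0.022982

0.0230


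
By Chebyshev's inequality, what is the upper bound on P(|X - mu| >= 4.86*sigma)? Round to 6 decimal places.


P <= 1/k^2
k^2 = 4.86^2 = 23.6196
1/k^2 = 1 / 23.6196 ≈ 0.04233772

0.042338


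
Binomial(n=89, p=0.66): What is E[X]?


E[X] = n*p = 89 * 0.66 = 58.74

58.74


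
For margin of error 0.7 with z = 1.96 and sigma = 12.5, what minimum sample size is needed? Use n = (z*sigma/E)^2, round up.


z*sigma/E = 1.96 * 12.5 / 0.7 = 35
(z*sigma/E)^2 = 1225 (exactly an integer)
round up: n = 1225

1225


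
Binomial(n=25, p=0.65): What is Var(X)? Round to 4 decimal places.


Var = n*p*(1-p) = 25 * 0.65 * 0.35 = 5.6875

5.6875


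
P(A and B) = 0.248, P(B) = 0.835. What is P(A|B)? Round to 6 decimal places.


P(A|B) = P(A and B) / P(B) = 0.248 / 0.835 = 248/835 ≈ 0.29700599

0.297006


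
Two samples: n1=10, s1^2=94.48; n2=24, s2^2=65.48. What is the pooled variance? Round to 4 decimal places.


sp^2 = ((n1-1)*s1^2 + (n2-1)*s2^2)/(n1+n2-2)
(n1-1)*s1^2 = 9 * 94.48 = 850.32
(n2-1)*s2^2 = 23 * 65.48 = 1506.04
numerator = 850.32 + 1506.04 = 2356.36
n1+n2-2 = 32
sp^2 = 2356.36 / 32 = 73.63625

73.6363


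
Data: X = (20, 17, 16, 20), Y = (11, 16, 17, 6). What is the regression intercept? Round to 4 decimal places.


a = ybar - b*xbar, where b = sum((xi-xbar)(yi-ybar)) / sum((xi-xbar)^2)
n = 4, xbar = 73/4 = 18.25, ybar = 50/4 = 12.5
Sxy = sum((xi-xbar)(yi-ybar)) = -28.5
Sxx = sum((xi-xbar)^2) = 12.75
b = Sxy / Sxx = -38/17 ≈ -2.235294
a = 12.5 - (-2.235294) * 18.25 = 906/17 ≈ 53.294118

53.2941


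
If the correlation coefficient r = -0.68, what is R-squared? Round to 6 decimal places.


R^2 = r^2 = (-0.68)^2 = 0.4624

0.462400


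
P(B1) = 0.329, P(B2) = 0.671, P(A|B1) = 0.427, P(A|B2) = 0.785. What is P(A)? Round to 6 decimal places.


P(A) = P(A|B1)*P(B1) + P(A|B2)*P(B2)
P(A|B1)*P(B1) = 0.427 * 0.329 = 0.140483
P(A|B2)*P(B2) = 0.785 * 0.671 = 0.526735
P(A) = 0.140483 + 0.526735 = 0.667218

0.667218


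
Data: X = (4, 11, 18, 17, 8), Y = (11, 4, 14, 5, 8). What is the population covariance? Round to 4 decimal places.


Cov = (1/n)*sum((xi-xbar)(yi-ybar))
n = 5, xbar = 58/5 = 11.6, ybar = 42/5 = 8.4
sum((xi-xbar)(yi-ybar)) = 1.8
Cov = 1.8 / 5 = 0.36

0.3600


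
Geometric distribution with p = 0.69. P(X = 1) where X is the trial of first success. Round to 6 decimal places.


P = (1-p)^(k-1) * p
(1-p)^(k-1) = 0.31^0 = 1
P = 1 * 0.69 = 0.69

0.690000


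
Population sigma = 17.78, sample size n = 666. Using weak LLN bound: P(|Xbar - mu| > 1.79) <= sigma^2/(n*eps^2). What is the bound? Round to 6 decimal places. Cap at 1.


bound = min(1, sigma^2/(n*eps^2))
sigma^2 = 17.78^2 = 316.1284
n*eps^2 = 666 * 1.79^2 = 666 * 3.2041 = 2133.9306
sigma^2/(n*eps^2) = 316.1284 / 2133.9306 ≈ 0.14814371

0.148144


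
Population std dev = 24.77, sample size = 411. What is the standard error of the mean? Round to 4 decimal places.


SE = sigma / sqrt(n)
sqrt(411) ≈ 20.273135
SE = 24.77 / 20.273135 ≈ 1.221814

1.2218


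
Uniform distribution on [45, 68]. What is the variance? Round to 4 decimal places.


Var = (b-a)^2 / 12
(b-a)^2 = (68 - 45)^2 = 529
Var = 529/12 ≈ 44.083333

44.0833


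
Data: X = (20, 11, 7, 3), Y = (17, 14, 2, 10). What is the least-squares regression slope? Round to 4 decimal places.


b = sum((xi-xbar)(yi-ybar)) / sum((xi-xbar)^2)
n = 4, xbar = 41/4 = 10.25, ybar = 43/4 = 10.75
Sxy = sum((xi-xbar)(yi-ybar)) = 97.25
Sxx = sum((xi-xbar)^2) = 158.75
b = Sxy / Sxx = 389/635 ≈ 0.612598

0.6126


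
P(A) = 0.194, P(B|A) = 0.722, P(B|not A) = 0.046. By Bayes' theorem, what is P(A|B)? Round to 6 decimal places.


P(A|B) = P(B|A)*P(A) / P(B), P(B) = P(B|A)*P(A) + P(B|not A)*P(not A)
P(B|A)*P(A) = 0.722 * 0.194 = 0.140068
P(B|not A)*P(not A) = 0.046 * 0.806 = 0.037076
P(B) = 0.140068 + 0.037076 = 0.177144
P(A|B) = 0.140068 / 0.177144 ≈ 0.79070135

0.790701


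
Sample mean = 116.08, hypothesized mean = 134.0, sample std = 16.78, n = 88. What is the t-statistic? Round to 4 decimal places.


t = (xbar - mu0) / (s/sqrt(n))
xbar - mu0 = 116.08 - 134.0 = -17.92
sqrt(88) ≈ 9.38083152
s/sqrt(n) = 16.78 / 9.38083152 ≈ 1.78875401
t = -17.92 / 1.78875401 ≈ -10.018147

-10.0181


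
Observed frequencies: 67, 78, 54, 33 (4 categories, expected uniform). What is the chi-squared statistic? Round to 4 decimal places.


chi2 = sum((O-E)^2/E), E = total/4
total = 232, E = 232/4 = 58
(67 - 58)^2 / 58 = 81 / 58 = 81/58 ≈ 1.396552
(78 - 58)^2 / 58 = 400 / 58 = 200/29 ≈ 6.896552
(54 - 58)^2 / 58 = 16 / 58 = 8/29 ≈ 0.275862
(33 - 58)^2 / 58 = 625 / 58 = 625/58 ≈ 10.775862
chi2 = 561/29 ≈ 19.344828

19.3448


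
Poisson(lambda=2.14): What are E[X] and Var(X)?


E[X] = Var(X) = lambda = 2.14

2.14, 2.14


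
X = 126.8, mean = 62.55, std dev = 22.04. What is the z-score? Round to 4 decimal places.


z = (X - mu) / sigma
X - mu = 126.8 - 62.55 = 64.25
z = 64.25 / 22.04 = 6425/2204 ≈ 2.915154

2.9152


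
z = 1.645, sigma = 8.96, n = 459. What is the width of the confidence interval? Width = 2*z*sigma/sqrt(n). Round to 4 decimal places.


width = 2*z*sigma/sqrt(n)
2*z*sigma = 2 * 1.645 * 8.96 = 29.4784
sqrt(459) ≈ 21.424285
width = 29.4784 / 21.424285 ≈ 1.375934

1.3759


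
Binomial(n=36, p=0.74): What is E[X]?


E[X] = n*p = 36 * 0.74 = 26.64

26.64


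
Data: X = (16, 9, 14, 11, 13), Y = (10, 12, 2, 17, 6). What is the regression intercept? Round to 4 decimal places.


a = ybar - b*xbar, where b = sum((xi-xbar)(yi-ybar)) / sum((xi-xbar)^2)
n = 5, xbar = 63/5 = 12.6, ybar = 47/5 = 9.4
Sxy = sum((xi-xbar)(yi-ybar)) = -31.2
Sxx = sum((xi-xbar)^2) = 29.2
b = Sxy / Sxx = -78/73 ≈ -1.068493
a = 9.4 - (-1.068493) * 12.6 = 1669/73 ≈ 22.863014

22.8630


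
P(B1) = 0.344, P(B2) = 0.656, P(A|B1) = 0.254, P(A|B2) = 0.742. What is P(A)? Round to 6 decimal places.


P(A) = P(A|B1)*P(B1) + P(A|B2)*P(B2)
P(A|B1)*P(B1) = 0.254 * 0.344 = 0.087376
P(A|B2)*P(B2) = 0.742 * 0.656 = 0.486752
P(A) = 0.087376 + 0.486752 = 0.574128

0.574128


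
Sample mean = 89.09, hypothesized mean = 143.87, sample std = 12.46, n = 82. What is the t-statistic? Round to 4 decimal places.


t = (xbar - mu0) / (s/sqrt(n))
xbar - mu0 = 89.09 - 143.87 = -54.78
sqrt(82) ≈ 9.05538514
s/sqrt(n) = 12.46 / 9.05538514 ≈ 1.37597681
t = -54.78 / 1.37597681 ≈ -39.811717

-39.8117


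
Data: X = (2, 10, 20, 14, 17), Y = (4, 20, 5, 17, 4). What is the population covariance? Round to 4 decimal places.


Cov = (1/n)*sum((xi-xbar)(yi-ybar))
n = 5, xbar = 63/5 = 12.6, ybar = 50/5 = 10
sum((xi-xbar)(yi-ybar)) = -16
Cov = -16 / 5 = -3.2

-3.2000


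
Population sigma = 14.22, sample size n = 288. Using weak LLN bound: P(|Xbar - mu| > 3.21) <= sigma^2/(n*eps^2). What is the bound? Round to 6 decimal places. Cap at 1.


bound = min(1, sigma^2/(n*eps^2))
sigma^2 = 14.22^2 = 202.2084
n*eps^2 = 288 * 3.21^2 = 288 * 10.3041 = 2967.5808
sigma^2/(n*eps^2) = 202.2084 / 2967.5808 ≈ 0.06813914

0.068139


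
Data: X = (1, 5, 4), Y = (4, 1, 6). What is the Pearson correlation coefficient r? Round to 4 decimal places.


r = sum((xi-xbar)(yi-ybar)) / sqrt(sum((xi-xbar)^2) * sum((yi-ybar)^2))
n = 3, xbar = 10/3 ≈ 3.333333, ybar = 11/3 ≈ 3.666667
Sxy = sum((xi-xbar)(yi-ybar)) = -11/3 ≈ -3.666667
Sxx = sum((xi-xbar)^2) = 26/3 ≈ 8.666667
Syy = sum((yi-ybar)^2) = 38/3 ≈ 12.666667
sqrt(Sxx*Syy) ≈ 10.477489
r = Sxy / sqrt(Sxx*Syy) = -3.666667 / 10.477489 ≈ -0.349957

-0.3500


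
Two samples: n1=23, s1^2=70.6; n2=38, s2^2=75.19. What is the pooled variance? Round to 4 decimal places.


sp^2 = ((n1-1)*s1^2 + (n2-1)*s2^2)/(n1+n2-2)
(n1-1)*s1^2 = 22 * 70.6 = 1553.2
(n2-1)*s2^2 = 37 * 75.19 = 2782.03
numerator = 1553.2 + 2782.03 = 4335.23
n1+n2-2 = 59
sp^2 = 4335.23 / 59 = 433523/5900 ≈ 73.478475

73.4785


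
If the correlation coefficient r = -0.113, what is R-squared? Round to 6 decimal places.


R^2 = r^2 = (-0.113)^2 = 0.012769

0.012769


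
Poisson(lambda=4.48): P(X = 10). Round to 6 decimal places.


P = e^(-lam) * lam^k / k!
e^(-4.48) ≈ 0.01133341
lam^k = 4.48^10 ≈ 3256717.890913
k! = 10! = 3628800
P = 0.01133341 * 3256717.890913 / 3628800 ≈ 0.010171

0.010171


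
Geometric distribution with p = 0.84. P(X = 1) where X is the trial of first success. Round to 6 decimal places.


P = (1-p)^(k-1) * p
(1-p)^(k-1) = 0.16^0 = 1
P = 1 * 0.84 = 0.84

0.840000


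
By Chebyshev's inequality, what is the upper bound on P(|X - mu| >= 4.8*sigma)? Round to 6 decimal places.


P <= 1/k^2
k^2 = 4.8^2 = 23.04
1/k^2 = 1 / 23.04 = 25/576 ≈ 0.04340278

0.043403


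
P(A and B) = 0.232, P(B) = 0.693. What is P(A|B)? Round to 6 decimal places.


P(A|B) = P(A and B) / P(B) = 0.232 / 0.693 = 232/693 ≈ 0.33477633

0.334776


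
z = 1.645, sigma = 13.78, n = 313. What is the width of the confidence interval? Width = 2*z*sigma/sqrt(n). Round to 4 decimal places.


width = 2*z*sigma/sqrt(n)
2*z*sigma = 2 * 1.645 * 13.78 = 45.3362
sqrt(313) ≈ 17.691806
width = 45.3362 / 17.691806 ≈ 2.562554

2.5626


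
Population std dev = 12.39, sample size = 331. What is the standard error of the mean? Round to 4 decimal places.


SE = sigma / sqrt(n)
sqrt(331) ≈ 18.193405
SE = 12.39 / 18.193405 ≈ 0.681016

0.6810


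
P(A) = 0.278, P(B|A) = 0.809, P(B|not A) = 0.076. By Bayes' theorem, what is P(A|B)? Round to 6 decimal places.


P(A|B) = P(B|A)*P(A) / P(B), P(B) = P(B|A)*P(A) + P(B|not A)*P(not A)
P(B|A)*P(A) = 0.809 * 0.278 = 0.224902
P(B|not A)*P(not A) = 0.076 * 0.722 = 0.054872
P(B) = 0.224902 + 0.054872 = 0.279774
P(A|B) = 0.224902 / 0.279774 ≈ 0.80387027

0.803870


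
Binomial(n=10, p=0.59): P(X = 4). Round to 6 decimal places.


P = C(n,k) * p^k * (1-p)^(n-k)
C(10,4) = 210
p^k = 0.59^4 ≈ 0.1211736
(1-p)^(n-k) = 0.41^6 ≈ 0.004750104
P = 210 * 0.1211736 * 0.004750104 ≈ 0.120873

0.120873


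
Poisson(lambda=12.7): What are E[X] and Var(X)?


E[X] = Var(X) = lambda = 12.7

12.7, 12.7


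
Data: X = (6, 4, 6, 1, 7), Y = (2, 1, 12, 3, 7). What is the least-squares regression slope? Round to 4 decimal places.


b = sum((xi-xbar)(yi-ybar)) / sum((xi-xbar)^2)
n = 5, xbar = 24/5 = 4.8, ybar = 25/5 = 5
Sxy = sum((xi-xbar)(yi-ybar)) = 20
Sxx = sum((xi-xbar)^2) = 22.8
b = Sxy / Sxx = 50/57 ≈ 0.877193

0.8772


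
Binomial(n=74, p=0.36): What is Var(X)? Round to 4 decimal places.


Var = n*p*(1-p) = 74 * 0.36 * 0.64 = 17.0496

17.0496


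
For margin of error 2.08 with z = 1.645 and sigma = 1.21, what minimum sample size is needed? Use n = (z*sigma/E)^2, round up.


z*sigma/E = 1.645 * 1.21 / 2.08 ≈ 0.956947
(z*sigma/E)^2 ≈ 0.915748
round up: n = 1

1


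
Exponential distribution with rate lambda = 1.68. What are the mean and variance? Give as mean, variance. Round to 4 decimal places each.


mean = 1/lam, var = 1/lam^2
mean = 1 / 1.68 = 25/42 ≈ 0.595238
lam^2 = 1.68^2 = 2.8224
var = 1 / 2.8224 = 625/1764 ≈ 0.354308

0.5952, 0.3543


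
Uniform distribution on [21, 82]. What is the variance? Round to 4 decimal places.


Var = (b-a)^2 / 12
(b-a)^2 = (82 - 21)^2 = 3721
Var = 3721/12 ≈ 310.083333

310.0833


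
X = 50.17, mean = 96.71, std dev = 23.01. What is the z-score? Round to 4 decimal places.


z = (X - mu) / sigma
X - mu = 50.17 - 96.71 = -46.54
z = -46.54 / 23.01 = -358/177 ≈ -2.022599

-2.0226


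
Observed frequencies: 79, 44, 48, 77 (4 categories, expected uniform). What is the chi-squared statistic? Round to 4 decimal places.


chi2 = sum((O-E)^2/E), E = total/4
total = 248, E = 248/4 = 62
(79 - 62)^2 / 62 = 289 / 62 = 289/62 ≈ 4.661290
(44 - 62)^2 / 62 = 324 / 62 = 162/31 ≈ 5.225806
(48 - 62)^2 / 62 = 196 / 62 = 98/31 ≈ 3.161290
(77 - 62)^2 / 62 = 225 / 62 = 225/62 ≈ 3.629032
chi2 = 517/31 ≈ 16.677419

16.6774


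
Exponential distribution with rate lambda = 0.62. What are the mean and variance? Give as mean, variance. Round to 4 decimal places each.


mean = 1/lam, var = 1/lam^2
mean = 1 / 0.62 = 50/31 ≈ 1.612903
lam^2 = 0.62^2 = 0.3844
var = 1 / 0.3844 = 2500/961 ≈ 2.601457

1.6129, 2.6015


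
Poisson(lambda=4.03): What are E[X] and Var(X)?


E[X] = Var(X) = lambda = 4.03

4.03, 4.03


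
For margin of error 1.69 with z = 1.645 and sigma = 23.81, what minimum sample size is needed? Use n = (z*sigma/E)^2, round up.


z*sigma/E = 1.645 * 23.81 / 1.69 ≈ 23.176006
(z*sigma/E)^2 ≈ 537.127250
round up: n = 538

538


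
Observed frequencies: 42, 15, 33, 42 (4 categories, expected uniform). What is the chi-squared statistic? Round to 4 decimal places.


chi2 = sum((O-E)^2/E), E = total/4
total = 132, E = 132/4 = 33
(42 - 33)^2 / 33 = 81 / 33 = 27/11 ≈ 2.454545
(15 - 33)^2 / 33 = 324 / 33 = 108/11 ≈ 9.818182
(33 - 33)^2 / 33 = 0 / 33 = 0
(42 - 33)^2 / 33 = 81 / 33 = 27/11 ≈ 2.454545
chi2 = 162/11 ≈ 14.727273

14.7273


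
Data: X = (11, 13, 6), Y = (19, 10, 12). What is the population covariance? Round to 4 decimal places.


Cov = (1/n)*sum((xi-xbar)(yi-ybar))
n = 3, xbar = 30/3 = 10, ybar = 41/3 ≈ 13.666667
sum((xi-xbar)(yi-ybar)) = 1
Cov = 1 / 3 = 1/3 ≈ 0.333333

0.3333


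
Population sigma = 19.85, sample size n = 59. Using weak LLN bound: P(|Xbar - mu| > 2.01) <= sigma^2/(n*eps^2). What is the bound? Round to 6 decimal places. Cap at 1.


bound = min(1, sigma^2/(n*eps^2))
sigma^2 = 19.85^2 = 394.0225
n*eps^2 = 59 * 2.01^2 = 59 * 4.0401 = 238.3659
sigma^2/(n*eps^2) = 394.0225 / 238.3659 ≈ 1.65301539
this exceeds 1, so the bound is capped at 1

1.000000


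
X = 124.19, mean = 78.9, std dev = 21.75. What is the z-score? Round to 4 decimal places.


z = (X - mu) / sigma
X - mu = 124.19 - 78.9 = 45.29
z = 45.29 / 21.75 = 4529/2175 ≈ 2.082299

2.0823


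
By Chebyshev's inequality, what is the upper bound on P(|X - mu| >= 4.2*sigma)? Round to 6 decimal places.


P <= 1/k^2
k^2 = 4.2^2 = 17.64
1/k^2 = 1 / 17.64 = 25/441 ≈ 0.05668934

0.056689


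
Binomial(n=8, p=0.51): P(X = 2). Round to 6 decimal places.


P = C(n,k) * p^k * (1-p)^(n-k)
C(8,2) = 28
p^k = 0.51^2 = 0.2601
(1-p)^(n-k) = 0.49^6 ≈ 0.01384129
P = 28 * 0.2601 * 0.01384129 ≈ 0.100803

0.100803


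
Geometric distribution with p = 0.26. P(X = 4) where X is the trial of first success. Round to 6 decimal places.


P = (1-p)^(k-1) * p
(1-p)^(k-1) = 0.74^3 = 0.405224
P = 0.405224 * 0.26 ≈ 0.1053582

0.105358


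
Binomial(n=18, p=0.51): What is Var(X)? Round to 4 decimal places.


Var = n*p*(1-p) = 18 * 0.51 * 0.49 = 4.4982

4.4982


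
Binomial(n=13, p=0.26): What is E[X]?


E[X] = n*p = 13 * 0.26 = 3.38

3.38


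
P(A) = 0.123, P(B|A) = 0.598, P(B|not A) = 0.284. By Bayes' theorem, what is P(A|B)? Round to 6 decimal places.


P(A|B) = P(B|A)*P(A) / P(B), P(B) = P(B|A)*P(A) + P(B|not A)*P(not A)
P(B|A)*P(A) = 0.598 * 0.123 = 0.073554
P(B|not A)*P(not A) = 0.284 * 0.877 = 0.249068
P(B) = 0.073554 + 0.249068 = 0.322622
P(A|B) = 0.073554 / 0.322622 ≈ 0.22798817

0.227988


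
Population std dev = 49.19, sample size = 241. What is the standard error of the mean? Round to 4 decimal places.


SE = sigma / sqrt(n)
sqrt(241) ≈ 15.524175
SE = 49.19 / 15.524175 ≈ 3.168606

3.1686


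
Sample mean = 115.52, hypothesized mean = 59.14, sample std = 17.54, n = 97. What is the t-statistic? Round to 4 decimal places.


t = (xbar - mu0) / (s/sqrt(n))
xbar - mu0 = 115.52 - 59.14 = 56.38
sqrt(97) ≈ 9.84885780
s/sqrt(n) = 17.54 / 9.84885780 ≈ 1.78091717
t = 56.38 / 1.78091717 ≈ 31.657845

31.6578


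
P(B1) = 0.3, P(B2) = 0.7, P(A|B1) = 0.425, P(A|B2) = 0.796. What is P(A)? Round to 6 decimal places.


P(A) = P(A|B1)*P(B1) + P(A|B2)*P(B2)
P(A|B1)*P(B1) = 0.425 * 0.3 = 0.1275
P(A|B2)*P(B2) = 0.796 * 0.7 = 0.5572
P(A) = 0.1275 + 0.5572 = 0.6847

0.684700


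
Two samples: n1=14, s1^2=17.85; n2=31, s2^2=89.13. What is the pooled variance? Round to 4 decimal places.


sp^2 = ((n1-1)*s1^2 + (n2-1)*s2^2)/(n1+n2-2)
(n1-1)*s1^2 = 13 * 17.85 = 232.05
(n2-1)*s2^2 = 30 * 89.13 = 2673.9
numerator = 232.05 + 2673.9 = 2905.95
n1+n2-2 = 43
sp^2 = 2905.95 / 43 = 58119/860 ≈ 67.580233

67.5802


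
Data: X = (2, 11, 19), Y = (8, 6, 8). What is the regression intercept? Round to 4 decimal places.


a = ybar - b*xbar, where b = sum((xi-xbar)(yi-ybar)) / sum((xi-xbar)^2)
n = 3, xbar = 32/3 ≈ 10.666667, ybar = 22/3 ≈ 7.333333
Sxy = sum((xi-xbar)(yi-ybar)) = -2/3 ≈ -0.666667
Sxx = sum((xi-xbar)^2) = 434/3 ≈ 144.666667
b = Sxy / Sxx = -1/217 ≈ -0.004608
a = 7.333333 - (-0.004608) * 10.666667 = 1602/217 ≈ 7.382488

7.3825


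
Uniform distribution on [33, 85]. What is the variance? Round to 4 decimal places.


Var = (b-a)^2 / 12
(b-a)^2 = (85 - 33)^2 = 2704
Var = 2704/12 ≈ 225.333333

225.3333


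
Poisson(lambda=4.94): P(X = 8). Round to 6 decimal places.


P = e^(-lam) * lam^k / k!
e^(-4.94) ≈ 0.007154598
lam^k = 4.94^8 ≈ 354662.761589
k! = 8! = 40320
P = 0.007154598 * 354662.761589 / 40320 ≈ 0.062933

0.062933


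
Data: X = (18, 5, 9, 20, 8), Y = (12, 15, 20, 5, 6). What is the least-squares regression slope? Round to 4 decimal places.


b = sum((xi-xbar)(yi-ybar)) / sum((xi-xbar)^2)
n = 5, xbar = 60/5 = 12, ybar = 58/5 = 11.6
Sxy = sum((xi-xbar)(yi-ybar)) = -77
Sxx = sum((xi-xbar)^2) = 174
b = Sxy / Sxx = -77/174 ≈ -0.442529

-0.4425


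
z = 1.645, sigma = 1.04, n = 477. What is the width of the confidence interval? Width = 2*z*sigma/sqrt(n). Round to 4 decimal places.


width = 2*z*sigma/sqrt(n)
2*z*sigma = 2 * 1.645 * 1.04 = 3.4216
sqrt(477) ≈ 21.840330
width = 3.4216 / 21.840330 ≈ 0.156664

0.1567


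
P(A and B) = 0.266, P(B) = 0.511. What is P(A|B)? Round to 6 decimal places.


P(A|B) = P(A and B) / P(B) = 0.266 / 0.511 = 38/73 ≈ 0.52054795

0.520548


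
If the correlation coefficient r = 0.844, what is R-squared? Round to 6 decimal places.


R^2 = r^2 = (0.844)^2 = 0.712336

0.712336


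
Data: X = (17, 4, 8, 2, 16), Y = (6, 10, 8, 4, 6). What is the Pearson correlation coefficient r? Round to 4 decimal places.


r = sum((xi-xbar)(yi-ybar)) / sqrt(sum((xi-xbar)^2) * sum((yi-ybar)^2))
n = 5, xbar = 47/5 = 9.4, ybar = 34/5 = 6.8
Sxy = sum((xi-xbar)(yi-ybar)) = -9.6
Sxx = sum((xi-xbar)^2) = 187.2
Syy = sum((yi-ybar)^2) = 20.8
sqrt(Sxx*Syy) = 62.4
r = Sxy / sqrt(Sxx*Syy) = -9.6 / 62.4 = -2/13 ≈ -0.153846

-0.1538


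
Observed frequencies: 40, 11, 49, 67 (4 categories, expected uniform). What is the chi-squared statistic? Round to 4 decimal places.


chi2 = sum((O-E)^2/E), E = total/4
total = 167, E = 167/4 = 41.75
(40 - 41.75)^2 / 41.75 = 3.0625 / 41.75 = 49/668 ≈ 0.073353
(11 - 41.75)^2 / 41.75 = 945.5625 / 41.75 = 15129/668 ≈ 22.648204
(49 - 41.75)^2 / 41.75 = 52.5625 / 41.75 = 841/668 ≈ 1.258982
(67 - 41.75)^2 / 41.75 = 637.5625 / 41.75 = 10201/668 ≈ 15.270958
chi2 = 6555/167 ≈ 39.251497

39.2515


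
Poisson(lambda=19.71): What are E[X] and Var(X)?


E[X] = Var(X) = lambda = 19.71

19.71, 19.71


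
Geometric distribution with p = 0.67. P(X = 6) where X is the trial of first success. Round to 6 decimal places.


P = (1-p)^(k-1) * p
(1-p)^(k-1) = 0.33^5 ≈ 0.003913539
P = 0.003913539 * 0.67 ≈ 0.002622071

0.002622


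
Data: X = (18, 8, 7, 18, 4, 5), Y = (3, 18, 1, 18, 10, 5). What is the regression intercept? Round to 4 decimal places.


a = ybar - b*xbar, where b = sum((xi-xbar)(yi-ybar)) / sum((xi-xbar)^2)
n = 6, xbar = 60/6 = 10, ybar = 55/6 ≈ 9.166667
Sxy = sum((xi-xbar)(yi-ybar)) = 44
Sxx = sum((xi-xbar)^2) = 202
b = Sxy / Sxx = 22/101 ≈ 0.217822
a = 9.166667 - 0.217822 * 10 = 4235/606 ≈ 6.988449

6.9884


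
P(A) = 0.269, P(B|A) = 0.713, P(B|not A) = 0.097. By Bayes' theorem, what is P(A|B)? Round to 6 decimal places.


P(A|B) = P(B|A)*P(A) / P(B), P(B) = P(B|A)*P(A) + P(B|not A)*P(not A)
P(B|A)*P(A) = 0.713 * 0.269 = 0.191797
P(B|not A)*P(not A) = 0.097 * 0.731 = 0.070907
P(B) = 0.191797 + 0.070907 = 0.262704
P(A|B) = 0.191797 / 0.262704 ≈ 0.73008786

0.730088


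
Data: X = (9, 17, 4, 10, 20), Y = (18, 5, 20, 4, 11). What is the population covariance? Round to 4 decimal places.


Cov = (1/n)*sum((xi-xbar)(yi-ybar))
n = 5, xbar = 60/5 = 12, ybar = 58/5 = 11.6
sum((xi-xbar)(yi-ybar)) = -109
Cov = -109 / 5 = -21.8

-21.8000


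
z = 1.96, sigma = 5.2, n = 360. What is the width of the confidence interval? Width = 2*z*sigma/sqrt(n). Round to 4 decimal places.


width = 2*z*sigma/sqrt(n)
2*z*sigma = 2 * 1.96 * 5.2 = 20.384
sqrt(360) ≈ 18.973666
width = 20.384 / 18.973666 ≈ 1.074331

1.0743


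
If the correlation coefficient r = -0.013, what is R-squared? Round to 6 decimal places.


R^2 = r^2 = (-0.013)^2 = 0.000169

0.000169


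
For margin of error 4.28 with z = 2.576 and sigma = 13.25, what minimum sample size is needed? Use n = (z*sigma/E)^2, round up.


z*sigma/E = 2.576 * 13.25 / 4.28 = 8533/1070 ≈ 7.974766
(z*sigma/E)^2 ≈ 63.596898
round up: n = 64

64


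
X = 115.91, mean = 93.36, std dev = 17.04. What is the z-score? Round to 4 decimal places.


z = (X - mu) / sigma
X - mu = 115.91 - 93.36 = 22.55
z = 22.55 / 17.04 = 2255/1704 ≈ 1.323357

1.3234


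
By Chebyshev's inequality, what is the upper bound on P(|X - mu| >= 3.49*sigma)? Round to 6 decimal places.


P <= 1/k^2
k^2 = 3.49^2 = 12.1801
1/k^2 = 1 / 12.1801 ≈ 0.08210113

0.082101


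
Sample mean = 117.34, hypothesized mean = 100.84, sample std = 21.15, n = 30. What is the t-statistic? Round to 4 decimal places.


t = (xbar - mu0) / (s/sqrt(n))
xbar - mu0 = 117.34 - 100.84 = 16.5
sqrt(30) ≈ 5.47722558
s/sqrt(n) = 21.15 / 5.47722558 ≈ 3.86144403
t = 16.5 / 3.86144403 ≈ 4.273013

4.2730


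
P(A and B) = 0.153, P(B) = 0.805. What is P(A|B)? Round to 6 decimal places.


P(A|B) = P(A and B) / P(B) = 0.153 / 0.805 = 153/805 ≈ 0.19006211

0.190062


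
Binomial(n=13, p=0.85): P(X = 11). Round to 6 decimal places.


P = C(n,k) * p^k * (1-p)^(n-k)
C(13,11) = 78
p^k = 0.85^11 ≈ 0.1673432
(1-p)^(n-k) = 0.15^2 = 0.0225
P = 78 * 0.1673432 * 0.0225 ≈ 0.293687

0.293687


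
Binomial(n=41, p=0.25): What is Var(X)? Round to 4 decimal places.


Var = n*p*(1-p) = 41 * 0.25 * 0.75 = 7.6875

7.6875


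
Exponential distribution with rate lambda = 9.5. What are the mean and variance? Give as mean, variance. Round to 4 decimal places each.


mean = 1/lam, var = 1/lam^2
mean = 1 / 9.5 = 2/19 ≈ 0.105263
lam^2 = 9.5^2 = 90.25
var = 1 / 90.25 = 4/361 ≈ 0.011080

0.1053, 0.0111


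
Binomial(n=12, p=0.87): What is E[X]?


E[X] = n*p = 12 * 0.87 = 10.44

10.44


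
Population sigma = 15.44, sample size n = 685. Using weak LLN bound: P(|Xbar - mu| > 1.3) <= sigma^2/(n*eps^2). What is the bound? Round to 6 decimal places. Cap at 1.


bound = min(1, sigma^2/(n*eps^2))
sigma^2 = 15.44^2 = 238.3936
n*eps^2 = 685 * 1.3^2 = 685 * 1.69 = 1157.65
sigma^2/(n*eps^2) = 238.3936 / 1157.65 ≈ 0.20592891

0.205929


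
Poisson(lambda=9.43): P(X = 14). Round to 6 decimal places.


P = e^(-lam) * lam^k / k!
e^(-9.43) ≈ 0.00008027920
lam^k = 9.43^14 ≈ 43970732278690.008210
k! = 14! = 87178291200
P = 0.00008027920 * 43970732278690.008210 / 87178291200 ≈ 0.040491

0.040491


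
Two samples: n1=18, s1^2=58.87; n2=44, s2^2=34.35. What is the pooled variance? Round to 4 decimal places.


sp^2 = ((n1-1)*s1^2 + (n2-1)*s2^2)/(n1+n2-2)
(n1-1)*s1^2 = 17 * 58.87 = 1000.79
(n2-1)*s2^2 = 43 * 34.35 = 1477.05
numerator = 1000.79 + 1477.05 = 2477.84
n1+n2-2 = 60
sp^2 = 2477.84 / 60 = 30973/750 ≈ 41.297333

41.2973


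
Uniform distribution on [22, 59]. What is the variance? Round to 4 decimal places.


Var = (b-a)^2 / 12
(b-a)^2 = (59 - 22)^2 = 1369
Var = 1369/12 ≈ 114.083333

114.0833


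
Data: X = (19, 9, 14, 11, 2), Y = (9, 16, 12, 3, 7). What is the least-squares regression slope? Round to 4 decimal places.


b = sum((xi-xbar)(yi-ybar)) / sum((xi-xbar)^2)
n = 5, xbar = 55/5 = 11, ybar = 47/5 = 9.4
Sxy = sum((xi-xbar)(yi-ybar)) = 13
Sxx = sum((xi-xbar)^2) = 158
b = Sxy / Sxx = 13/158 ≈ 0.082278

0.0823


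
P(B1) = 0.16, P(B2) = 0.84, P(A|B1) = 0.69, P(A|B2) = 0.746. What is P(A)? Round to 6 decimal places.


P(A) = P(A|B1)*P(B1) + P(A|B2)*P(B2)
P(A|B1)*P(B1) = 0.69 * 0.16 = 0.1104
P(A|B2)*P(B2) = 0.746 * 0.84 = 0.62664
P(A) = 0.1104 + 0.62664 = 0.73704

0.737040


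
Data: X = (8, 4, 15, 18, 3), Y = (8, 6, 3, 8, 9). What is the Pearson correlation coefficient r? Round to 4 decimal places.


r = sum((xi-xbar)(yi-ybar)) / sqrt(sum((xi-xbar)^2) * sum((yi-ybar)^2))
n = 5, xbar = 48/5 = 9.6, ybar = 34/5 = 6.8
Sxy = sum((xi-xbar)(yi-ybar)) = -22.4
Sxx = sum((xi-xbar)^2) = 177.2
Syy = sum((yi-ybar)^2) = 22.8
sqrt(Sxx*Syy) ≈ 63.562253
r = Sxy / sqrt(Sxx*Syy) = -22.4 / 63.562253 ≈ -0.352410

-0.3524


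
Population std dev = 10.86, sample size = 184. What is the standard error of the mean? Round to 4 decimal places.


SE = sigma / sqrt(n)
sqrt(184) ≈ 13.564660
SE = 10.86 / 13.564660 ≈ 0.800610

0.8006


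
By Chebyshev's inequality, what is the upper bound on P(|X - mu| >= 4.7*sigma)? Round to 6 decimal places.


P <= 1/k^2
k^2 = 4.7^2 = 22.09
1/k^2 = 1 / 22.09 = 100/2209 ≈ 0.04526935

0.045269


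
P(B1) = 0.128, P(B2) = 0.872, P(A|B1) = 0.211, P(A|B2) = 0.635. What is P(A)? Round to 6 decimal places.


P(A) = P(A|B1)*P(B1) + P(A|B2)*P(B2)
P(A|B1)*P(B1) = 0.211 * 0.128 = 0.027008
P(A|B2)*P(B2) = 0.635 * 0.872 = 0.55372
P(A) = 0.027008 + 0.55372 = 0.580728

0.580728


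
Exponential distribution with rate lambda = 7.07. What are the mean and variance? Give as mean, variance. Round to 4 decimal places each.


mean = 1/lam, var = 1/lam^2
mean = 1 / 7.07 = 100/707 ≈ 0.141443
lam^2 = 7.07^2 = 49.9849
var = 1 / 49.9849 ≈ 0.020006

0.1414, 0.0200


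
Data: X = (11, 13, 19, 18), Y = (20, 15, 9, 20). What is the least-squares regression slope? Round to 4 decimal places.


b = sum((xi-xbar)(yi-ybar)) / sum((xi-xbar)^2)
n = 4, xbar = 61/4 = 15.25, ybar = 64/4 = 16
Sxy = sum((xi-xbar)(yi-ybar)) = -30
Sxx = sum((xi-xbar)^2) = 44.75
b = Sxy / Sxx = -120/179 ≈ -0.670391

-0.6704


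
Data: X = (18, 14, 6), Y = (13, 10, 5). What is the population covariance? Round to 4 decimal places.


Cov = (1/n)*sum((xi-xbar)(yi-ybar))
n = 3, xbar = 38/3 ≈ 12.666667, ybar = 28/3 ≈ 9.333333
sum((xi-xbar)(yi-ybar)) = 148/3 ≈ 49.333333
Cov = 49.333333 / 3 = 148/9 ≈ 16.444444

16.4444


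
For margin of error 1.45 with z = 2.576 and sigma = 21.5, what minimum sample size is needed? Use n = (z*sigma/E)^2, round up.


z*sigma/E = 2.576 * 21.5 / 1.45 = 27692/725 ≈ 38.195862
(z*sigma/E)^2 ≈ 1458.923879
round up: n = 1459

1459


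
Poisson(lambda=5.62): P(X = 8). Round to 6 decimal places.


P = e^(-lam) * lam^k / k!
e^(-5.62) ≈ 0.003624641
lam^k = 5.62^8 ≈ 995154.530627
k! = 8! = 40320
P = 0.003624641 * 995154.530627 / 40320 ≈ 0.089461

0.089461


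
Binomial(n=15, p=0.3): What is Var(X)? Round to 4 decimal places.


Var = n*p*(1-p) = 15 * 0.3 * 0.7 = 3.15

3.1500


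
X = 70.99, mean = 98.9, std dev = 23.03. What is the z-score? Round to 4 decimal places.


z = (X - mu) / sigma
X - mu = 70.99 - 98.9 = -27.91
z = -27.91 / 23.03 = -2791/2303 ≈ -1.211898

-1.2119


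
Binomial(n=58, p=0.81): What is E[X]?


E[X] = n*p = 58 * 0.81 = 46.98

46.98


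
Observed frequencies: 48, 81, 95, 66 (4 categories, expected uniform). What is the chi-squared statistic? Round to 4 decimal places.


chi2 = sum((O-E)^2/E), E = total/4
total = 290, E = 290/4 = 72.5
(48 - 72.5)^2 / 72.5 = 600.25 / 72.5 = 2401/290 ≈ 8.279310
(81 - 72.5)^2 / 72.5 = 72.25 / 72.5 = 289/290 ≈ 0.996552
(95 - 72.5)^2 / 72.5 = 506.25 / 72.5 = 405/58 ≈ 6.982759
(66 - 72.5)^2 / 72.5 = 42.25 / 72.5 = 169/290 ≈ 0.582759
chi2 = 2442/145 ≈ 16.841379

16.8414


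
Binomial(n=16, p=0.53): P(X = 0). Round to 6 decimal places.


P = C(n,k) * p^k * (1-p)^(n-k)
C(16,0) = 1
p^k = 0.53^0 = 1
(1-p)^(n-k) = 0.47^16 ≈ 0.000005669774
P = 1 * 1 * 0.000005669774 ≈ 0.000006

0.000006


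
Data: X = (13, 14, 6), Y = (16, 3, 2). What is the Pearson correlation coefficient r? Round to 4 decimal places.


r = sum((xi-xbar)(yi-ybar)) / sqrt(sum((xi-xbar)^2) * sum((yi-ybar)^2))
n = 3, xbar = 33/3 = 11, ybar = 21/3 = 7
Sxy = sum((xi-xbar)(yi-ybar)) = 31
Sxx = sum((xi-xbar)^2) = 38
Syy = sum((yi-ybar)^2) = 122
sqrt(Sxx*Syy) ≈ 68.088178
r = Sxy / sqrt(Sxx*Syy) = 31 / 68.088178 ≈ 0.455292

0.4553


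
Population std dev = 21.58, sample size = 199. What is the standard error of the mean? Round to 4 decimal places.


SE = sigma / sqrt(n)
sqrt(199) ≈ 14.106736
SE = 21.58 / 14.106736 ≈ 1.529766

1.5298


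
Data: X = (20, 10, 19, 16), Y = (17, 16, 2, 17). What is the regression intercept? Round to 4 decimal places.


a = ybar - b*xbar, where b = sum((xi-xbar)(yi-ybar)) / sum((xi-xbar)^2)
n = 4, xbar = 65/4 = 16.25, ybar = 52/4 = 13
Sxy = sum((xi-xbar)(yi-ybar)) = -35
Sxx = sum((xi-xbar)^2) = 60.75
b = Sxy / Sxx = -140/243 ≈ -0.576132
a = 13 - (-0.576132) * 16.25 = 5434/243 ≈ 22.362140

22.3621


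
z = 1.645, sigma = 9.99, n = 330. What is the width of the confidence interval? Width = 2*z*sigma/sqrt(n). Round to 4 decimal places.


width = 2*z*sigma/sqrt(n)
2*z*sigma = 2 * 1.645 * 9.99 = 32.8671
sqrt(330) ≈ 18.165902
width = 32.8671 / 18.165902 ≈ 1.809274

1.8093


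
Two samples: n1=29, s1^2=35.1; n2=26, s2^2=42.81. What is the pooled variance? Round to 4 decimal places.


sp^2 = ((n1-1)*s1^2 + (n2-1)*s2^2)/(n1+n2-2)
(n1-1)*s1^2 = 28 * 35.1 = 982.8
(n2-1)*s2^2 = 25 * 42.81 = 1070.25
numerator = 982.8 + 1070.25 = 2053.05
n1+n2-2 = 53
sp^2 = 2053.05 / 53 = 41061/1060 ≈ 38.736792

38.7368


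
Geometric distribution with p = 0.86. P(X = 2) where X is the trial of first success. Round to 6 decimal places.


P = (1-p)^(k-1) * p
(1-p)^(k-1) = 0.14^1 = 0.14
P = 0.14 * 0.86 = 0.1204

0.120400


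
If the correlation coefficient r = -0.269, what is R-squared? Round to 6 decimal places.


R^2 = r^2 = (-0.269)^2 = 0.072361

0.072361


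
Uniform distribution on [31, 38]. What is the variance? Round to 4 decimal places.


Var = (b-a)^2 / 12
(b-a)^2 = (38 - 31)^2 = 49
Var = 49/12 ≈ 4.083333

4.0833


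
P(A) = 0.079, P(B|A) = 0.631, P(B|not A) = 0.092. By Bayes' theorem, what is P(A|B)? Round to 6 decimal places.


P(A|B) = P(B|A)*P(A) / P(B), P(B) = P(B|A)*P(A) + P(B|not A)*P(not A)
P(B|A)*P(A) = 0.631 * 0.079 = 0.049849
P(B|not A)*P(not A) = 0.092 * 0.921 = 0.084732
P(B) = 0.049849 + 0.084732 = 0.134581
P(A|B) = 0.049849 / 0.134581 ≈ 0.37040147

0.370401


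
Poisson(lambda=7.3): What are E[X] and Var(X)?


E[X] = Var(X) = lambda = 7.3

7.3, 7.3


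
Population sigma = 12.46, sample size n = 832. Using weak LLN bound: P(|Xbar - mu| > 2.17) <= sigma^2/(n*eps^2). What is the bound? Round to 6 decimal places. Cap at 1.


bound = min(1, sigma^2/(n*eps^2))
sigma^2 = 12.46^2 = 155.2516
n*eps^2 = 832 * 2.17^2 = 832 * 4.7089 = 3917.8048
sigma^2/(n*eps^2) = 155.2516 / 3917.8048 ≈ 0.03962719

0.039627


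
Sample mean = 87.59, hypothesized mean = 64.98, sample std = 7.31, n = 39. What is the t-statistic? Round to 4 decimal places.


t = (xbar - mu0) / (s/sqrt(n))
xbar - mu0 = 87.59 - 64.98 = 22.61
sqrt(39) ≈ 6.24499800
s/sqrt(n) = 7.31 / 6.24499800 ≈ 1.17053680
t = 22.61 / 1.17053680 ≈ 19.315924

19.3159


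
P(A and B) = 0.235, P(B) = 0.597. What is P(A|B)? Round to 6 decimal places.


P(A|B) = P(A and B) / P(B) = 0.235 / 0.597 = 235/597 ≈ 0.39363484

0.393635


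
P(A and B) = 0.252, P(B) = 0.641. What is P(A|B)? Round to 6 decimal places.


P(A|B) = P(A and B) / P(B) = 0.252 / 0.641 = 252/641 ≈ 0.39313573

0.393136


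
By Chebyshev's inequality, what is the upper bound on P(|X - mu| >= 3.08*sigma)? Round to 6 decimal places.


P <= 1/k^2
k^2 = 3.08^2 = 9.4864
1/k^2 = 1 / 9.4864 = 625/5929 ≈ 0.10541407

0.105414


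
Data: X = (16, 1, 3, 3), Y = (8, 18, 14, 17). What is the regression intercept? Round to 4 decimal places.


a = ybar - b*xbar, where b = sum((xi-xbar)(yi-ybar)) / sum((xi-xbar)^2)
n = 4, xbar = 23/4 = 5.75, ybar = 57/4 = 14.25
Sxy = sum((xi-xbar)(yi-ybar)) = -88.75
Sxx = sum((xi-xbar)^2) = 142.75
b = Sxy / Sxx = -355/571 ≈ -0.621716
a = 14.25 - (-0.621716) * 5.75 = 10178/571 ≈ 17.824869

17.8249


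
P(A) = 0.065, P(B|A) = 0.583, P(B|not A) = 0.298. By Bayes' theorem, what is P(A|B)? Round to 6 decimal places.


P(A|B) = P(B|A)*P(A) / P(B), P(B) = P(B|A)*P(A) + P(B|not A)*P(not A)
P(B|A)*P(A) = 0.583 * 0.065 = 0.037895
P(B|not A)*P(not A) = 0.298 * 0.935 = 0.27863
P(B) = 0.037895 + 0.27863 = 0.316525
P(A|B) = 0.037895 / 0.316525 = 689/5755 ≈ 0.11972198

0.119722


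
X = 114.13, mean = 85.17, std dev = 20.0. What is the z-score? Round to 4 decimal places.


z = (X - mu) / sigma
X - mu = 114.13 - 85.17 = 28.96
z = 28.96 / 20.0 = 1.448

1.4480


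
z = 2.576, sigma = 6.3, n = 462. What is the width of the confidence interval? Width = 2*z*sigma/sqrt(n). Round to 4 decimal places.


width = 2*z*sigma/sqrt(n)
2*z*sigma = 2 * 2.576 * 6.3 = 32.4576
sqrt(462) ≈ 21.494185
width = 32.4576 / 21.494185 ≈ 1.510064

1.5101


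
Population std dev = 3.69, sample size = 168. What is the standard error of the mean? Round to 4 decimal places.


SE = sigma / sqrt(n)
sqrt(168) ≈ 12.961481
SE = 3.69 / 12.961481 ≈ 0.284690

0.2847


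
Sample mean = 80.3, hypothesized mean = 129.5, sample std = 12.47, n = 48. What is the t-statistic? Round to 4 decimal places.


t = (xbar - mu0) / (s/sqrt(n))
xbar - mu0 = 80.3 - 129.5 = -49.2
sqrt(48) ≈ 6.92820323
s/sqrt(n) = 12.47 / 6.92820323 ≈ 1.79988946
t = -49.2 / 1.79988946 ≈ -27.335012

-27.3350
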